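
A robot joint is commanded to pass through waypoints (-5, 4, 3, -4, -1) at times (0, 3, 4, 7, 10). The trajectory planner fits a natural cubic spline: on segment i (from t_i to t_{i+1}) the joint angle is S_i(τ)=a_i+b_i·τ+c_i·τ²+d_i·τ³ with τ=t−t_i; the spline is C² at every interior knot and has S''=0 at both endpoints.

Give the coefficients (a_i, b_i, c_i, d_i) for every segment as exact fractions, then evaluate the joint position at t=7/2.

  seg 0: a=-5 b=503/114 c=0 d=-161/1026
  seg 1: a=4 b=10/57 c=-161/114 d=9/38
  seg 2: a=3 b=-221/114 c=-40/57 d=65/342
  seg 3: a=-4 b=-58/57 c=115/114 d=-115/1026
S(7/2) = 3433/912

Δ: Δ0=3, Δ1=-1, Δ2=-7/3, Δ3=1
row 1: diag=8, rhs=-24; c'=1/8, d'=-3
row 2: denom=8−1·1/8=63/8; d'=(-8−1·-3)/(63/8)=-40/63
row 3: denom=12−3·8/21=76/7; d'=(20−3·-40/63)/(76/7)=115/57
back: M3=115/57
back: M2=-40/63−8/21·115/57=-80/57
back: M1=-3−1/8·-80/57=-161/57
M: M0=0, M1=-161/57, M2=-80/57, M3=115/57, M4=0
seg 0: a=-5, c=M0/2=0, d=(M1−M0)/(6·3)=-161/1026, b=Δ0−h0·(2M0+M1)/6=503/114
seg 1: a=4, c=M1/2=-161/114, d=(M2−M1)/(6·1)=9/38, b=Δ1−h1·(2M1+M2)/6=10/57
seg 2: a=3, c=M2/2=-40/57, d=(M3−M2)/(6·3)=65/342, b=Δ2−h2·(2M2+M3)/6=-221/114
seg 3: a=-4, c=M3/2=115/114, d=(M4−M3)/(6·3)=-115/1026, b=Δ3−h3·(2M3+M4)/6=-58/57
t_q=7/2 → seg 1, τ=1/2; S=4+10/57·τ+-161/114·τ²+9/38·τ³=3433/912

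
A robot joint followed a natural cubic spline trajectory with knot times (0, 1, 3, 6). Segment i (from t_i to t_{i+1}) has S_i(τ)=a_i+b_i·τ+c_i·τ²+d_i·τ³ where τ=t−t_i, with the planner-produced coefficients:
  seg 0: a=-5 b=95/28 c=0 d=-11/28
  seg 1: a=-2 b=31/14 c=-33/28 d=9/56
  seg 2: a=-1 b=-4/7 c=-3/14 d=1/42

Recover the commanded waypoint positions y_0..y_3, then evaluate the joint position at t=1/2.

y_0 = S_0(0) = a_0 = -5
y_1 = S_1(0) = a_1 = -2
y_2 = S_2(0) = a_2 = -1
y_3 = S_2(3) = -4
t_q=1/2 is in segment 0 (τ=1/2); S_0(τ)=-751/224

y_0=-5 y_1=-2 y_2=-1 y_3=-4
S(1/2) = -751/224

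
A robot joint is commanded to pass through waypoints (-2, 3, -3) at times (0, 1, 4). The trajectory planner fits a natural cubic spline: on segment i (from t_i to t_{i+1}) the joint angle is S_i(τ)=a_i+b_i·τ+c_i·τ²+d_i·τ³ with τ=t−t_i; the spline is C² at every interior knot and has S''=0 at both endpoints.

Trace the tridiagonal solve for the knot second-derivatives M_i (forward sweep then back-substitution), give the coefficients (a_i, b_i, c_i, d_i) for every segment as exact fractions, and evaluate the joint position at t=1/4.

  seg 0: a=-2 b=47/8 c=0 d=-7/8
  seg 1: a=3 b=13/4 c=-21/8 d=7/24
S(1/4) = -279/512

Δ: Δ0=5, Δ1=-2
row 1: diag=8, rhs=-42; c'=3/8, d'=-21/4
back: M1=-21/4
M: M0=0, M1=-21/4, M2=0
seg 0: a=-2, c=M0/2=0, d=(M1−M0)/(6·1)=-7/8, b=Δ0−h0·(2M0+M1)/6=47/8
seg 1: a=3, c=M1/2=-21/8, d=(M2−M1)/(6·3)=7/24, b=Δ1−h1·(2M1+M2)/6=13/4
t_q=1/4 → seg 0, τ=1/4; S=-2+47/8·τ+0·τ²+-7/8·τ³=-279/512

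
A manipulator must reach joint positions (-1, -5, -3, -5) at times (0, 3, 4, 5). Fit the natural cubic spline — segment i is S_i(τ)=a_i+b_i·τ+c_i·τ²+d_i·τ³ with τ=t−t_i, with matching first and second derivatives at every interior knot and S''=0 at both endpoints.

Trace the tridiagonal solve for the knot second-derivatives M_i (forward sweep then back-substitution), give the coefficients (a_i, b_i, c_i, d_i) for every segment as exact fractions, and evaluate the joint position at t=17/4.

  seg 0: a=-1 b=-280/93 c=0 d=52/279
  seg 1: a=-5 b=188/93 c=52/31 d=-158/93
  seg 2: a=-3 b=26/93 c=-106/31 d=106/93
S(17/4) = -3101/992

Δ: Δ0=-4/3, Δ1=2, Δ2=-2
row 1: diag=8, rhs=20; c'=1/8, d'=5/2
row 2: denom=4−1·1/8=31/8; d'=(-24−1·5/2)/(31/8)=-212/31
back: M2=-212/31
back: M1=5/2−1/8·-212/31=104/31
M: M0=0, M1=104/31, M2=-212/31, M3=0
seg 0: a=-1, c=M0/2=0, d=(M1−M0)/(6·3)=52/279, b=Δ0−h0·(2M0+M1)/6=-280/93
seg 1: a=-5, c=M1/2=52/31, d=(M2−M1)/(6·1)=-158/93, b=Δ1−h1·(2M1+M2)/6=188/93
seg 2: a=-3, c=M2/2=-106/31, d=(M3−M2)/(6·1)=106/93, b=Δ2−h2·(2M2+M3)/6=26/93
t_q=17/4 → seg 2, τ=1/4; S=-3+26/93·τ+-106/31·τ²+106/93·τ³=-3101/992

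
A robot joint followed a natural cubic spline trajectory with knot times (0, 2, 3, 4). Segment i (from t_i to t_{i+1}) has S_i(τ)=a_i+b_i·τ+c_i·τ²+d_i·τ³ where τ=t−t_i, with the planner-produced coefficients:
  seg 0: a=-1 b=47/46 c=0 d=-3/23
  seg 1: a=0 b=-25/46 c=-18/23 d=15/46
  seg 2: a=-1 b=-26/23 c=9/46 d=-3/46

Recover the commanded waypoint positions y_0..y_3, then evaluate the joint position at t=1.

y_0 = S_0(0) = a_0 = -1
y_1 = S_1(0) = a_1 = 0
y_2 = S_2(0) = a_2 = -1
y_3 = S_2(1) = -2
t_q=1 is in segment 0 (τ=1); S_0(τ)=-5/46

y_0=-1 y_1=0 y_2=-1 y_3=-2
S(1) = -5/46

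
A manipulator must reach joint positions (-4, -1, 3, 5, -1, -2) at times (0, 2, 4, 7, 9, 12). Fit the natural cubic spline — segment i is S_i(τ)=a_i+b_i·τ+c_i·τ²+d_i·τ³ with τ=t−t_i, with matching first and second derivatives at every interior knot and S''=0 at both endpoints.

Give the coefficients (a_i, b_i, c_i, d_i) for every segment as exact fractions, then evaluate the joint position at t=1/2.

Δ: Δ0=3/2, Δ1=2, Δ2=2/3, Δ3=-3, Δ4=-1/3
row 1: diag=8, rhs=3; c'=1/4, d'=3/8
row 2: denom=10−2·1/4=19/2; d'=(-8−2·3/8)/(19/2)=-35/38
row 3: denom=10−3·6/19=172/19; d'=(-22−3·-35/38)/(172/19)=-17/8
row 4: denom=10−2·19/86=411/43; d'=(16−2·-17/8)/(411/43)=1161/548
back: M4=1161/548
back: M3=-17/8−19/86·1161/548=-1421/548
back: M2=-35/38−6/19·-1421/548=-14/137
back: M1=3/8−1/4·-14/137=439/1096
M: M0=0, M1=439/1096, M2=-14/137, M3=-1421/548, M4=1161/548, M5=0
seg 0: a=-4, c=M0/2=0, d=(M1−M0)/(6·2)=439/13152, b=Δ0−h0·(2M0+M1)/6=4493/3288
seg 1: a=-1, c=M1/2=439/2192, d=(M2−M1)/(6·2)=-551/13152, b=Δ1−h1·(2M1+M2)/6=2905/1644
seg 2: a=3, c=M2/2=-7/137, d=(M3−M2)/(6·3)=-455/3288, b=Δ2−h2·(2M2+M3)/6=6791/3288
seg 3: a=5, c=M3/2=-1421/1096, d=(M4−M3)/(6·2)=1291/3288, b=Δ3−h3·(2M3+M4)/6=-3251/1644
seg 4: a=-1, c=M4/2=1161/1096, d=(M5−M4)/(6·3)=-129/1096, b=Δ4−h4·(2M4+M5)/6=-4031/1644
t_q=1/2 → seg 0, τ=1/2; S=-4+4493/3288·τ+0·τ²+439/13152·τ³=-116179/35072

  seg 0: a=-4 b=4493/3288 c=0 d=439/13152
  seg 1: a=-1 b=2905/1644 c=439/2192 d=-551/13152
  seg 2: a=3 b=6791/3288 c=-7/137 d=-455/3288
  seg 3: a=5 b=-3251/1644 c=-1421/1096 d=1291/3288
  seg 4: a=-1 b=-4031/1644 c=1161/1096 d=-129/1096
S(1/2) = -116179/35072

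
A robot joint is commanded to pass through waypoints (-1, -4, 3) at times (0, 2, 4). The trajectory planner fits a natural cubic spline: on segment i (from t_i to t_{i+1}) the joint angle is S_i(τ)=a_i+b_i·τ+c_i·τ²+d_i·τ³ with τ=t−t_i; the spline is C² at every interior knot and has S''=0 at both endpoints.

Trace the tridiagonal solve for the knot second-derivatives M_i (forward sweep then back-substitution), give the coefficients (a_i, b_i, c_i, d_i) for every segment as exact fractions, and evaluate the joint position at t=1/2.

  seg 0: a=-1 b=-11/4 c=0 d=5/16
  seg 1: a=-4 b=1 c=15/8 d=-5/16
S(1/2) = -299/128

Δ: Δ0=-3/2, Δ1=7/2
row 1: diag=8, rhs=30; c'=1/4, d'=15/4
back: M1=15/4
M: M0=0, M1=15/4, M2=0
seg 0: a=-1, c=M0/2=0, d=(M1−M0)/(6·2)=5/16, b=Δ0−h0·(2M0+M1)/6=-11/4
seg 1: a=-4, c=M1/2=15/8, d=(M2−M1)/(6·2)=-5/16, b=Δ1−h1·(2M1+M2)/6=1
t_q=1/2 → seg 0, τ=1/2; S=-1+-11/4·τ+0·τ²+5/16·τ³=-299/128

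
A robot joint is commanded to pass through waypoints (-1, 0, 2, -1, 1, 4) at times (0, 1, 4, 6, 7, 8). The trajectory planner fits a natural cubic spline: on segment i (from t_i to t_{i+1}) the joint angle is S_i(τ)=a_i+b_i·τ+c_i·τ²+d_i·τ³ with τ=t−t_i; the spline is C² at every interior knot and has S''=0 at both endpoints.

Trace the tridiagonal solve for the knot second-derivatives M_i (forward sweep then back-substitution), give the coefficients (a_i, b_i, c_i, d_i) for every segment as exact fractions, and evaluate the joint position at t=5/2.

  seg 0: a=-1 b=8093/9030 c=0 d=937/9030
  seg 1: a=0 b=5452/4515 c=937/3010 d=-4439/27090
  seg 2: a=2 b=-12181/9030 c=-1751/1505 d=2456/4515
  seg 3: a=-1 b=677/1290 c=3161/1505 d=-1129/1806
  seg 4: a=1 b=12868/4515 c=677/3010 d=-677/9030
S(5/2) = 9433/4816

Δ: Δ0=1, Δ1=2/3, Δ2=-3/2, Δ3=2, Δ4=3
row 1: diag=8, rhs=-2; c'=3/8, d'=-1/4
row 2: denom=10−3·3/8=71/8; d'=(-13−3·-1/4)/(71/8)=-98/71
row 3: denom=6−2·16/71=394/71; d'=(21−2·-98/71)/(394/71)=1687/394
row 4: denom=4−1·71/394=1505/394; d'=(6−1·1687/394)/(1505/394)=677/1505
back: M4=677/1505
back: M3=1687/394−71/394·677/1505=6322/1505
back: M2=-98/71−16/71·6322/1505=-3502/1505
back: M1=-1/4−3/8·-3502/1505=937/1505
M: M0=0, M1=937/1505, M2=-3502/1505, M3=6322/1505, M4=677/1505, M5=0
seg 0: a=-1, c=M0/2=0, d=(M1−M0)/(6·1)=937/9030, b=Δ0−h0·(2M0+M1)/6=8093/9030
seg 1: a=0, c=M1/2=937/3010, d=(M2−M1)/(6·3)=-4439/27090, b=Δ1−h1·(2M1+M2)/6=5452/4515
seg 2: a=2, c=M2/2=-1751/1505, d=(M3−M2)/(6·2)=2456/4515, b=Δ2−h2·(2M2+M3)/6=-12181/9030
seg 3: a=-1, c=M3/2=3161/1505, d=(M4−M3)/(6·1)=-1129/1806, b=Δ3−h3·(2M3+M4)/6=677/1290
seg 4: a=1, c=M4/2=677/3010, d=(M5−M4)/(6·1)=-677/9030, b=Δ4−h4·(2M4+M5)/6=12868/4515
t_q=5/2 → seg 1, τ=3/2; S=0+5452/4515·τ+937/3010·τ²+-4439/27090·τ³=9433/4816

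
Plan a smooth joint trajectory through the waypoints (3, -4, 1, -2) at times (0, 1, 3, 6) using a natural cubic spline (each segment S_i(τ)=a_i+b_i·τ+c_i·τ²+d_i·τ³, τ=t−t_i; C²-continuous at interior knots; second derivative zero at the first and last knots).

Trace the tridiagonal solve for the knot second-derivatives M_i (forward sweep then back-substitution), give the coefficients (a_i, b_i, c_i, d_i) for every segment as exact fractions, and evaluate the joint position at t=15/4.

  seg 0: a=3 b=-247/28 c=0 d=51/28
  seg 1: a=-4 b=-47/14 c=153/28 d=-71/56
  seg 2: a=1 b=23/7 c=-15/7 d=5/21
S(15/4) = 151/64

Δ: Δ0=-7, Δ1=5/2, Δ2=-1
row 1: diag=6, rhs=57; c'=1/3, d'=19/2
row 2: denom=10−2·1/3=28/3; d'=(-21−2·19/2)/(28/3)=-30/7
back: M2=-30/7
back: M1=19/2−1/3·-30/7=153/14
M: M0=0, M1=153/14, M2=-30/7, M3=0
seg 0: a=3, c=M0/2=0, d=(M1−M0)/(6·1)=51/28, b=Δ0−h0·(2M0+M1)/6=-247/28
seg 1: a=-4, c=M1/2=153/28, d=(M2−M1)/(6·2)=-71/56, b=Δ1−h1·(2M1+M2)/6=-47/14
seg 2: a=1, c=M2/2=-15/7, d=(M3−M2)/(6·3)=5/21, b=Δ2−h2·(2M2+M3)/6=23/7
t_q=15/4 → seg 2, τ=3/4; S=1+23/7·τ+-15/7·τ²+5/21·τ³=151/64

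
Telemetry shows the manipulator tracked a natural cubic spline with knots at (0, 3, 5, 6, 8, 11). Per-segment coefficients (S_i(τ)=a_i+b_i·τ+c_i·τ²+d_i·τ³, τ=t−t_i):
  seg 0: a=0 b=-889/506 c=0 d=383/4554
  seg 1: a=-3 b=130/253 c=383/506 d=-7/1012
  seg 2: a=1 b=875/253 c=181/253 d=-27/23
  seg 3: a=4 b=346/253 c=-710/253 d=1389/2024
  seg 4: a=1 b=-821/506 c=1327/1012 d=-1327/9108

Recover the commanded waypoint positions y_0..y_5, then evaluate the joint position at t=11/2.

y_0 = S_0(0) = a_0 = 0
y_1 = S_1(0) = a_1 = -3
y_2 = S_2(0) = a_2 = 1
y_3 = S_3(0) = a_3 = 4
y_4 = S_4(0) = a_4 = 1
y_5 = S_4(3) = 4
t_q=11/2 is in segment 2 (τ=1/2); S_2(τ)=243/88

y_0=0 y_1=-3 y_2=1 y_3=4 y_4=1 y_5=4
S(11/2) = 243/88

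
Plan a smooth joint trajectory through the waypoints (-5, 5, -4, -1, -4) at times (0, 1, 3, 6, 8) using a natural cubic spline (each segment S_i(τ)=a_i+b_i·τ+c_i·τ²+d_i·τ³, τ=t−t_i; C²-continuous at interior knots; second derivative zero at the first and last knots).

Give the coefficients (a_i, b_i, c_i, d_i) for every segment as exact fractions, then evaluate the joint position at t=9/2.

  seg 0: a=-5 b=13009/1012 c=0 d=-2889/1012
  seg 1: a=5 b=2171/506 c=-8667/1012 d=4219/2024
  seg 2: a=-4 b=-1253/253 c=1995/506 d=-991/1518
  seg 3: a=-1 b=545/506 c=-489/253 d=163/506
S(9/2) = -19273/4048

Δ: Δ0=10, Δ1=-9/2, Δ2=1, Δ3=-3/2
row 1: diag=6, rhs=-87; c'=1/3, d'=-29/2
row 2: denom=10−2·1/3=28/3; d'=(33−2·-29/2)/(28/3)=93/14
row 3: denom=10−3·9/28=253/28; d'=(-15−3·93/14)/(253/28)=-978/253
back: M3=-978/253
back: M2=93/14−9/28·-978/253=1995/253
back: M1=-29/2−1/3·1995/253=-8667/506
M: M0=0, M1=-8667/506, M2=1995/253, M3=-978/253, M4=0
seg 0: a=-5, c=M0/2=0, d=(M1−M0)/(6·1)=-2889/1012, b=Δ0−h0·(2M0+M1)/6=13009/1012
seg 1: a=5, c=M1/2=-8667/1012, d=(M2−M1)/(6·2)=4219/2024, b=Δ1−h1·(2M1+M2)/6=2171/506
seg 2: a=-4, c=M2/2=1995/506, d=(M3−M2)/(6·3)=-991/1518, b=Δ2−h2·(2M2+M3)/6=-1253/253
seg 3: a=-1, c=M3/2=-489/253, d=(M4−M3)/(6·2)=163/506, b=Δ3−h3·(2M3+M4)/6=545/506
t_q=9/2 → seg 2, τ=3/2; S=-4+-1253/253·τ+1995/506·τ²+-991/1518·τ³=-19273/4048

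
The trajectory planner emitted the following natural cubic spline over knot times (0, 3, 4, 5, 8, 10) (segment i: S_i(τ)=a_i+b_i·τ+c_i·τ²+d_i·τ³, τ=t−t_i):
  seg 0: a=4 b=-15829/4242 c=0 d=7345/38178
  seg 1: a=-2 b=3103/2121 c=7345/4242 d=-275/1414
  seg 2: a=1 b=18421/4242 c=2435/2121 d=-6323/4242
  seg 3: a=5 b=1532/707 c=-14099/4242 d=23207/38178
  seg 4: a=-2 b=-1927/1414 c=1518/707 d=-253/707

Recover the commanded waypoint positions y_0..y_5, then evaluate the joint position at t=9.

y_0=4 y_1=-2 y_2=1 y_3=5 y_4=-2 y_5=1
S(9) = -2225/1414

y_0 = S_0(0) = a_0 = 4
y_1 = S_1(0) = a_1 = -2
y_2 = S_2(0) = a_2 = 1
y_3 = S_3(0) = a_3 = 5
y_4 = S_4(0) = a_4 = -2
y_5 = S_4(2) = 1
t_q=9 is in segment 4 (τ=1); S_4(τ)=-2225/1414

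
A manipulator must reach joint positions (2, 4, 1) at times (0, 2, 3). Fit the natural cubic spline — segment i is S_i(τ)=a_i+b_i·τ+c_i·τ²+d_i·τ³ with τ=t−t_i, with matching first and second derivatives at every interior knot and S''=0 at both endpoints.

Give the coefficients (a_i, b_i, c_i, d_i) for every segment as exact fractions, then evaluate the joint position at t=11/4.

  seg 0: a=2 b=7/3 c=0 d=-1/3
  seg 1: a=4 b=-5/3 c=-2 d=2/3
S(11/4) = 61/32

Δ: Δ0=1, Δ1=-3
row 1: diag=6, rhs=-24; c'=1/6, d'=-4
back: M1=-4
M: M0=0, M1=-4, M2=0
seg 0: a=2, c=M0/2=0, d=(M1−M0)/(6·2)=-1/3, b=Δ0−h0·(2M0+M1)/6=7/3
seg 1: a=4, c=M1/2=-2, d=(M2−M1)/(6·1)=2/3, b=Δ1−h1·(2M1+M2)/6=-5/3
t_q=11/4 → seg 1, τ=3/4; S=4+-5/3·τ+-2·τ²+2/3·τ³=61/32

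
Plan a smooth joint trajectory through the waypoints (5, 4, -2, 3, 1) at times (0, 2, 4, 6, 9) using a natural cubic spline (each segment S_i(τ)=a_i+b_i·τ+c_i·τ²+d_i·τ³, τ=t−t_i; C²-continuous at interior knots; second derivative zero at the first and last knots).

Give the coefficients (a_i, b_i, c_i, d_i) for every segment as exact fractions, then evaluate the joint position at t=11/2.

  seg 0: a=5 b=128/213 c=0 d=-469/1704
  seg 1: a=4 b=-1151/426 c=-469/284 d=160/213
  seg 2: a=-2 b=-125/426 c=811/284 d=-1243/1704
  seg 3: a=3 b=506/213 c=-108/71 d=12/71
S(11/2) = 6921/4544

Δ: Δ0=-1/2, Δ1=-3, Δ2=5/2, Δ3=-2/3
row 1: diag=8, rhs=-15; c'=1/4, d'=-15/8
row 2: denom=8−2·1/4=15/2; d'=(33−2·-15/8)/(15/2)=49/10
row 3: denom=10−2·4/15=142/15; d'=(-19−2·49/10)/(142/15)=-216/71
back: M3=-216/71
back: M2=49/10−4/15·-216/71=811/142
back: M1=-15/8−1/4·811/142=-469/142
M: M0=0, M1=-469/142, M2=811/142, M3=-216/71, M4=0
seg 0: a=5, c=M0/2=0, d=(M1−M0)/(6·2)=-469/1704, b=Δ0−h0·(2M0+M1)/6=128/213
seg 1: a=4, c=M1/2=-469/284, d=(M2−M1)/(6·2)=160/213, b=Δ1−h1·(2M1+M2)/6=-1151/426
seg 2: a=-2, c=M2/2=811/284, d=(M3−M2)/(6·2)=-1243/1704, b=Δ2−h2·(2M2+M3)/6=-125/426
seg 3: a=3, c=M3/2=-108/71, d=(M4−M3)/(6·3)=12/71, b=Δ3−h3·(2M3+M4)/6=506/213
t_q=11/2 → seg 2, τ=3/2; S=-2+-125/426·τ+811/284·τ²+-1243/1704·τ³=6921/4544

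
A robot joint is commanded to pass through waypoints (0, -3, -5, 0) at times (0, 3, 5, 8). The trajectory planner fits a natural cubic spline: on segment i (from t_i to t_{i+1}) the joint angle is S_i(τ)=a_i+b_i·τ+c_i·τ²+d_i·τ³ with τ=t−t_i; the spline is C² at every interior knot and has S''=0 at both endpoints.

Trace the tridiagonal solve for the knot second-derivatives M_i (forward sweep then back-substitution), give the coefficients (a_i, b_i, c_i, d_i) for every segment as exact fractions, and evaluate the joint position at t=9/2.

  seg 0: a=0 b=-5/6 c=0 d=-1/54
  seg 1: a=-3 b=-4/3 c=-1/6 d=1/6
  seg 2: a=-5 b=0 c=5/6 d=-5/54
S(9/2) = -77/16

Δ: Δ0=-1, Δ1=-1, Δ2=5/3
row 1: diag=10, rhs=0; c'=1/5, d'=0
row 2: denom=10−2·1/5=48/5; d'=(16−2·0)/(48/5)=5/3
back: M2=5/3
back: M1=0−1/5·5/3=-1/3
M: M0=0, M1=-1/3, M2=5/3, M3=0
seg 0: a=0, c=M0/2=0, d=(M1−M0)/(6·3)=-1/54, b=Δ0−h0·(2M0+M1)/6=-5/6
seg 1: a=-3, c=M1/2=-1/6, d=(M2−M1)/(6·2)=1/6, b=Δ1−h1·(2M1+M2)/6=-4/3
seg 2: a=-5, c=M2/2=5/6, d=(M3−M2)/(6·3)=-5/54, b=Δ2−h2·(2M2+M3)/6=0
t_q=9/2 → seg 1, τ=3/2; S=-3+-4/3·τ+-1/6·τ²+1/6·τ³=-77/16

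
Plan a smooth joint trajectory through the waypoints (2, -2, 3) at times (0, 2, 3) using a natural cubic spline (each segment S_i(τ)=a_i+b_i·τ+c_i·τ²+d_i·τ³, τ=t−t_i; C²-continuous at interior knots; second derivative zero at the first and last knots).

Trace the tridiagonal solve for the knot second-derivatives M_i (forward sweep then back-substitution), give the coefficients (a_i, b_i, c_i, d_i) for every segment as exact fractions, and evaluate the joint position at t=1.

Δ: Δ0=-2, Δ1=5
row 1: diag=6, rhs=42; c'=1/6, d'=7
back: M1=7
M: M0=0, M1=7, M2=0
seg 0: a=2, c=M0/2=0, d=(M1−M0)/(6·2)=7/12, b=Δ0−h0·(2M0+M1)/6=-13/3
seg 1: a=-2, c=M1/2=7/2, d=(M2−M1)/(6·1)=-7/6, b=Δ1−h1·(2M1+M2)/6=8/3
t_q=1 → seg 0, τ=1; S=2+-13/3·τ+0·τ²+7/12·τ³=-7/4

  seg 0: a=2 b=-13/3 c=0 d=7/12
  seg 1: a=-2 b=8/3 c=7/2 d=-7/6
S(1) = -7/4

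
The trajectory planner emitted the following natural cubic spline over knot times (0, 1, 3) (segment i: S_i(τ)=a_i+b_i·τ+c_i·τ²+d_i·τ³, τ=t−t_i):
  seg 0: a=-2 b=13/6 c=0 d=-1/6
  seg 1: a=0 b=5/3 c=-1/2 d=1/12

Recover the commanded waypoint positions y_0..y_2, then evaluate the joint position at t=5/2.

y_0=-2 y_1=0 y_2=2
S(5/2) = 53/32

y_0 = S_0(0) = a_0 = -2
y_1 = S_1(0) = a_1 = 0
y_2 = S_1(2) = 2
t_q=5/2 is in segment 1 (τ=3/2); S_1(τ)=53/32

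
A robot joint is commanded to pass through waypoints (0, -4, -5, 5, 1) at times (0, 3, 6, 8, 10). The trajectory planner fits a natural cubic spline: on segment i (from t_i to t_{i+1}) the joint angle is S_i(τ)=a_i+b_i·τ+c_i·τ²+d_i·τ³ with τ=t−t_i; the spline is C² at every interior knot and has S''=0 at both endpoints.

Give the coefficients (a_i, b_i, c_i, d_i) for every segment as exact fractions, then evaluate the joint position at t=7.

  seg 0: a=0 b=-419/420 c=0 d=-47/1260
  seg 1: a=-4 b=-421/210 c=-47/140 d=25/84
  seg 2: a=-5 b=241/60 c=82/35 d=-311/336
  seg 3: a=5 b=479/210 c=-899/280 d=899/1680
S(7) = 243/560

Δ: Δ0=-4/3, Δ1=-1/3, Δ2=5, Δ3=-2
row 1: diag=12, rhs=6; c'=1/4, d'=1/2
row 2: denom=10−3·1/4=37/4; d'=(32−3·1/2)/(37/4)=122/37
row 3: denom=8−2·8/37=280/37; d'=(-42−2·122/37)/(280/37)=-899/140
back: M3=-899/140
back: M2=122/37−8/37·-899/140=164/35
back: M1=1/2−1/4·164/35=-47/70
M: M0=0, M1=-47/70, M2=164/35, M3=-899/140, M4=0
seg 0: a=0, c=M0/2=0, d=(M1−M0)/(6·3)=-47/1260, b=Δ0−h0·(2M0+M1)/6=-419/420
seg 1: a=-4, c=M1/2=-47/140, d=(M2−M1)/(6·3)=25/84, b=Δ1−h1·(2M1+M2)/6=-421/210
seg 2: a=-5, c=M2/2=82/35, d=(M3−M2)/(6·2)=-311/336, b=Δ2−h2·(2M2+M3)/6=241/60
seg 3: a=5, c=M3/2=-899/280, d=(M4−M3)/(6·2)=899/1680, b=Δ3−h3·(2M3+M4)/6=479/210
t_q=7 → seg 2, τ=1; S=-5+241/60·τ+82/35·τ²+-311/336·τ³=243/560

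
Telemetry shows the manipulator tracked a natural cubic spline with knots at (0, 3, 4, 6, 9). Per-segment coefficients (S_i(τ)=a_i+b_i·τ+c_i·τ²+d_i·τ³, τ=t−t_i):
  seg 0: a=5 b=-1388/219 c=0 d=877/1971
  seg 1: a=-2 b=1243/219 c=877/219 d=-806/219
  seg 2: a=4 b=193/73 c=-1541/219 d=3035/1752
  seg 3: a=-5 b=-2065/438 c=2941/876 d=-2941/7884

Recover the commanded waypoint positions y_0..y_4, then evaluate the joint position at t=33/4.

y_0 = S_0(0) = a_0 = 5
y_1 = S_1(0) = a_1 = -2
y_2 = S_2(0) = a_2 = 4
y_3 = S_3(0) = a_3 = -5
y_4 = S_3(3) = 1
t_q=33/4 is in segment 3 (τ=9/4); S_3(τ)=-53459/18688

y_0=5 y_1=-2 y_2=4 y_3=-5 y_4=1
S(33/4) = -53459/18688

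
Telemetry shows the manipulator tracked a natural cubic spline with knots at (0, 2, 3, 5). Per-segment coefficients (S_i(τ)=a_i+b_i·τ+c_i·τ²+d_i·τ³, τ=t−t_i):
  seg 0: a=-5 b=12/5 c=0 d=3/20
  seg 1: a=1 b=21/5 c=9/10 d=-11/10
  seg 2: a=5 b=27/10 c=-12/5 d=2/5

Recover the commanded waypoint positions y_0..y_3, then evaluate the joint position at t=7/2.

y_0=-5 y_1=1 y_2=5 y_3=4
S(7/2) = 29/5

y_0 = S_0(0) = a_0 = -5
y_1 = S_1(0) = a_1 = 1
y_2 = S_2(0) = a_2 = 5
y_3 = S_2(2) = 4
t_q=7/2 is in segment 2 (τ=1/2); S_2(τ)=29/5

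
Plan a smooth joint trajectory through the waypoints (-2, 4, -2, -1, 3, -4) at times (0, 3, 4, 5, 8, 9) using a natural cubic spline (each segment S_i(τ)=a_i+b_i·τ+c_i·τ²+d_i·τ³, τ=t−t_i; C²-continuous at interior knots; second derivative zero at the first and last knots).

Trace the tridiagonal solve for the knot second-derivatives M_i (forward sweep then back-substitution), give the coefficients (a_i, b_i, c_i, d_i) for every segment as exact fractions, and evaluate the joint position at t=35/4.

Δ: Δ0=2, Δ1=-6, Δ2=1, Δ3=4/3, Δ4=-7
row 1: diag=8, rhs=-48; c'=1/8, d'=-6
row 2: denom=4−1·1/8=31/8; d'=(42−1·-6)/(31/8)=384/31
row 3: denom=8−1·8/31=240/31; d'=(2−1·384/31)/(240/31)=-161/120
row 4: denom=8−3·31/80=547/80; d'=(-50−3·-161/120)/(547/80)=-3678/547
back: M4=-3678/547
back: M3=-161/120−31/80·-3678/547=2074/1641
back: M2=384/31−8/31·2074/1641=19792/1641
back: M1=-6−1/8·19792/1641=-12320/1641
M: M0=0, M1=-12320/1641, M2=19792/1641, M3=2074/1641, M4=-3678/547, M5=0
seg 0: a=-2, c=M0/2=0, d=(M1−M0)/(6·3)=-6160/14769, b=Δ0−h0·(2M0+M1)/6=9442/1641
seg 1: a=4, c=M1/2=-6160/1641, d=(M2−M1)/(6·1)=1784/547, b=Δ1−h1·(2M1+M2)/6=-9038/1641
seg 2: a=-2, c=M2/2=9896/1641, d=(M3−M2)/(6·1)=-2953/1641, b=Δ2−h2·(2M2+M3)/6=-5302/1641
seg 3: a=-1, c=M3/2=1037/1641, d=(M4−M3)/(6·3)=-6554/14769, b=Δ3−h3·(2M3+M4)/6=1877/547
seg 4: a=3, c=M4/2=-1839/547, d=(M5−M4)/(6·1)=613/547, b=Δ4−h4·(2M4+M5)/6=-2603/547
t_q=35/4 → seg 4, τ=3/4; S=3+-2603/547·τ+-1839/547·τ²+613/547·τ³=-69573/35008

  seg 0: a=-2 b=9442/1641 c=0 d=-6160/14769
  seg 1: a=4 b=-9038/1641 c=-6160/1641 d=1784/547
  seg 2: a=-2 b=-5302/1641 c=9896/1641 d=-2953/1641
  seg 3: a=-1 b=1877/547 c=1037/1641 d=-6554/14769
  seg 4: a=3 b=-2603/547 c=-1839/547 d=613/547
S(35/4) = -69573/35008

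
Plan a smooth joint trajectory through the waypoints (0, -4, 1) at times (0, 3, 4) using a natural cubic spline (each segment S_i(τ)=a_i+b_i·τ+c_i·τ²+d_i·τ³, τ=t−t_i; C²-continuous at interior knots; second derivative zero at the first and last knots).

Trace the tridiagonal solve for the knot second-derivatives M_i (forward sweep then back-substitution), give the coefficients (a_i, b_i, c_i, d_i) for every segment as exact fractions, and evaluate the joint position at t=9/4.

  seg 0: a=0 b=-89/24 c=0 d=19/72
  seg 1: a=-4 b=41/12 c=19/8 d=-19/24
S(9/4) = -2733/512

Δ: Δ0=-4/3, Δ1=5
row 1: diag=8, rhs=38; c'=1/8, d'=19/4
back: M1=19/4
M: M0=0, M1=19/4, M2=0
seg 0: a=0, c=M0/2=0, d=(M1−M0)/(6·3)=19/72, b=Δ0−h0·(2M0+M1)/6=-89/24
seg 1: a=-4, c=M1/2=19/8, d=(M2−M1)/(6·1)=-19/24, b=Δ1−h1·(2M1+M2)/6=41/12
t_q=9/4 → seg 0, τ=9/4; S=0+-89/24·τ+0·τ²+19/72·τ³=-2733/512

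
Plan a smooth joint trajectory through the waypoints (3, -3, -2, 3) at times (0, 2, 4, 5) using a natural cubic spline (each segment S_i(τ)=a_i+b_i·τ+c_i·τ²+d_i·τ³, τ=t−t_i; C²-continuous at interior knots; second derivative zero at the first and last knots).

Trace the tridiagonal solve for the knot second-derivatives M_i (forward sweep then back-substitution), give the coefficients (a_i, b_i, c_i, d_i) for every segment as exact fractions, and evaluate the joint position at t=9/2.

  seg 0: a=3 b=-39/11 c=0 d=3/22
  seg 1: a=-3 b=-21/11 c=9/11 d=17/88
  seg 2: a=-2 b=81/22 c=87/44 d=-29/44
S(9/2) = 89/352

Δ: Δ0=-3, Δ1=1/2, Δ2=5
row 1: diag=8, rhs=21; c'=1/4, d'=21/8
row 2: denom=6−2·1/4=11/2; d'=(27−2·21/8)/(11/2)=87/22
back: M2=87/22
back: M1=21/8−1/4·87/22=18/11
M: M0=0, M1=18/11, M2=87/22, M3=0
seg 0: a=3, c=M0/2=0, d=(M1−M0)/(6·2)=3/22, b=Δ0−h0·(2M0+M1)/6=-39/11
seg 1: a=-3, c=M1/2=9/11, d=(M2−M1)/(6·2)=17/88, b=Δ1−h1·(2M1+M2)/6=-21/11
seg 2: a=-2, c=M2/2=87/44, d=(M3−M2)/(6·1)=-29/44, b=Δ2−h2·(2M2+M3)/6=81/22
t_q=9/2 → seg 2, τ=1/2; S=-2+81/22·τ+87/44·τ²+-29/44·τ³=89/352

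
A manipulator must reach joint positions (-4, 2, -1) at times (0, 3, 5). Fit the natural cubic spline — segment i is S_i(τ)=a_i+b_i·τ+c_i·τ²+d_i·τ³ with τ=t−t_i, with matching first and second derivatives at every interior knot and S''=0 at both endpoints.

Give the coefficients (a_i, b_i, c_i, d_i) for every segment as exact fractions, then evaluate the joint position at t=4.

Δ: Δ0=2, Δ1=-3/2
row 1: diag=10, rhs=-21; c'=1/5, d'=-21/10
back: M1=-21/10
M: M0=0, M1=-21/10, M2=0
seg 0: a=-4, c=M0/2=0, d=(M1−M0)/(6·3)=-7/60, b=Δ0−h0·(2M0+M1)/6=61/20
seg 1: a=2, c=M1/2=-21/20, d=(M2−M1)/(6·2)=7/40, b=Δ1−h1·(2M1+M2)/6=-1/10
t_q=4 → seg 1, τ=1; S=2+-1/10·τ+-21/20·τ²+7/40·τ³=41/40

  seg 0: a=-4 b=61/20 c=0 d=-7/60
  seg 1: a=2 b=-1/10 c=-21/20 d=7/40
S(4) = 41/40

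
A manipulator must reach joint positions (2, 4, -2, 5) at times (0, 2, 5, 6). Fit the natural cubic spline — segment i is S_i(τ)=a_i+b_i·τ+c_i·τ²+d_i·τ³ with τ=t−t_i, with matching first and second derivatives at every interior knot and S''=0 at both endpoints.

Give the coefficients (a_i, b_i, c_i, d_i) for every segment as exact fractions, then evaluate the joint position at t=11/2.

Δ: Δ0=1, Δ1=-2, Δ2=7
row 1: diag=10, rhs=-18; c'=3/10, d'=-9/5
row 2: denom=8−3·3/10=71/10; d'=(54−3·-9/5)/(71/10)=594/71
back: M2=594/71
back: M1=-9/5−3/10·594/71=-306/71
M: M0=0, M1=-306/71, M2=594/71, M3=0
seg 0: a=2, c=M0/2=0, d=(M1−M0)/(6·2)=-51/142, b=Δ0−h0·(2M0+M1)/6=173/71
seg 1: a=4, c=M1/2=-153/71, d=(M2−M1)/(6·3)=50/71, b=Δ1−h1·(2M1+M2)/6=-133/71
seg 2: a=-2, c=M2/2=297/71, d=(M3−M2)/(6·1)=-99/71, b=Δ2−h2·(2M2+M3)/6=299/71
t_q=11/2 → seg 2, τ=1/2; S=-2+299/71·τ+297/71·τ²+-99/71·τ³=555/568

  seg 0: a=2 b=173/71 c=0 d=-51/142
  seg 1: a=4 b=-133/71 c=-153/71 d=50/71
  seg 2: a=-2 b=299/71 c=297/71 d=-99/71
S(11/2) = 555/568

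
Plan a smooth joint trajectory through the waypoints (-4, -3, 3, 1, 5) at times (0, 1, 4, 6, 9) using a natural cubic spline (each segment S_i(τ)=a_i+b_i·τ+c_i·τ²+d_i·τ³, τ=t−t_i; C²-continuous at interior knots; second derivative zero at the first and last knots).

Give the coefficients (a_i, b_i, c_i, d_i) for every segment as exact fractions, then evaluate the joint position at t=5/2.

  seg 0: a=-4 b=239/339 c=0 d=100/339
  seg 1: a=-3 b=539/339 c=100/113 d=-761/3051
  seg 2: a=3 b=56/339 c=-461/339 d=527/1356
  seg 3: a=1 b=-69/113 c=659/678 d=-659/6102
S(5/2) = 483/904

Δ: Δ0=1, Δ1=2, Δ2=-1, Δ3=4/3
row 1: diag=8, rhs=6; c'=3/8, d'=3/4
row 2: denom=10−3·3/8=71/8; d'=(-18−3·3/4)/(71/8)=-162/71
row 3: denom=10−2·16/71=678/71; d'=(14−2·-162/71)/(678/71)=659/339
back: M3=659/339
back: M2=-162/71−16/71·659/339=-922/339
back: M1=3/4−3/8·-922/339=200/113
M: M0=0, M1=200/113, M2=-922/339, M3=659/339, M4=0
seg 0: a=-4, c=M0/2=0, d=(M1−M0)/(6·1)=100/339, b=Δ0−h0·(2M0+M1)/6=239/339
seg 1: a=-3, c=M1/2=100/113, d=(M2−M1)/(6·3)=-761/3051, b=Δ1−h1·(2M1+M2)/6=539/339
seg 2: a=3, c=M2/2=-461/339, d=(M3−M2)/(6·2)=527/1356, b=Δ2−h2·(2M2+M3)/6=56/339
seg 3: a=1, c=M3/2=659/678, d=(M4−M3)/(6·3)=-659/6102, b=Δ3−h3·(2M3+M4)/6=-69/113
t_q=5/2 → seg 1, τ=3/2; S=-3+539/339·τ+100/113·τ²+-761/3051·τ³=483/904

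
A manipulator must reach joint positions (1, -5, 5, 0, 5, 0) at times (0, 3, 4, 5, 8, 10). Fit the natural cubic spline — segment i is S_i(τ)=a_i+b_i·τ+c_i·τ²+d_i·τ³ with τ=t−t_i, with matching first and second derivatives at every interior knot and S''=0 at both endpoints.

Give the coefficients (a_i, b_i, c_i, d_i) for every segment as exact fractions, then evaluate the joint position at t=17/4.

Δ: Δ0=-2, Δ1=10, Δ2=-5, Δ3=5/3, Δ4=-5/2
row 1: diag=8, rhs=72; c'=1/8, d'=9
row 2: denom=4−1·1/8=31/8; d'=(-90−1·9)/(31/8)=-792/31
row 3: denom=8−1·8/31=240/31; d'=(40−1·-792/31)/(240/31)=127/15
row 4: denom=10−3·31/80=707/80; d'=(-25−3·127/15)/(707/80)=-576/101
back: M4=-576/101
back: M3=127/15−31/80·-576/101=3235/303
back: M2=-792/31−8/31·3235/303=-8576/303
back: M1=9−1/8·-8576/303=3799/303
M: M0=0, M1=3799/303, M2=-8576/303, M3=3235/303, M4=-576/101, M5=0
seg 0: a=1, c=M0/2=0, d=(M1−M0)/(6·3)=3799/5454, b=Δ0−h0·(2M0+M1)/6=-5011/606
seg 1: a=-5, c=M1/2=3799/606, d=(M2−M1)/(6·1)=-1375/202, b=Δ1−h1·(2M1+M2)/6=3193/303
seg 2: a=5, c=M2/2=-4288/303, d=(M3−M2)/(6·1)=3937/606, b=Δ2−h2·(2M2+M3)/6=1609/606
seg 3: a=0, c=M3/2=3235/606, d=(M4−M3)/(6·3)=-4963/5454, b=Δ3−h3·(2M3+M4)/6=-622/101
seg 4: a=5, c=M4/2=-288/101, d=(M5−M4)/(6·2)=48/101, b=Δ4−h4·(2M4+M5)/6=263/202
t_q=17/4 → seg 2, τ=1/4; S=5+1609/606·τ+-4288/303·τ²+3937/606·τ³=63099/12928

  seg 0: a=1 b=-5011/606 c=0 d=3799/5454
  seg 1: a=-5 b=3193/303 c=3799/606 d=-1375/202
  seg 2: a=5 b=1609/606 c=-4288/303 d=3937/606
  seg 3: a=0 b=-622/101 c=3235/606 d=-4963/5454
  seg 4: a=5 b=263/202 c=-288/101 d=48/101
S(17/4) = 63099/12928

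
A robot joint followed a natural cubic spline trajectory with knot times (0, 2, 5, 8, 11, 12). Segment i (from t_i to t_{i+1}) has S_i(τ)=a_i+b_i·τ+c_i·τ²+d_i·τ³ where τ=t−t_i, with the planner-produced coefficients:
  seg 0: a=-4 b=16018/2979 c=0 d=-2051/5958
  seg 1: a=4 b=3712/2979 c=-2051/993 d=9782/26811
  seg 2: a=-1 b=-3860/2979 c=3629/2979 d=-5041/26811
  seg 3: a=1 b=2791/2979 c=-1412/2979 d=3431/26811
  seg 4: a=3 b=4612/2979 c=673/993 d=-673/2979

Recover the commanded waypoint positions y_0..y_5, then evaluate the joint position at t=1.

y_0 = S_0(0) = a_0 = -4
y_1 = S_1(0) = a_1 = 4
y_2 = S_2(0) = a_2 = -1
y_3 = S_3(0) = a_3 = 1
y_4 = S_4(0) = a_4 = 3
y_5 = S_4(1) = 5
t_q=1 is in segment 0 (τ=1); S_0(τ)=2051/1986

y_0=-4 y_1=4 y_2=-1 y_3=1 y_4=3 y_5=5
S(1) = 2051/1986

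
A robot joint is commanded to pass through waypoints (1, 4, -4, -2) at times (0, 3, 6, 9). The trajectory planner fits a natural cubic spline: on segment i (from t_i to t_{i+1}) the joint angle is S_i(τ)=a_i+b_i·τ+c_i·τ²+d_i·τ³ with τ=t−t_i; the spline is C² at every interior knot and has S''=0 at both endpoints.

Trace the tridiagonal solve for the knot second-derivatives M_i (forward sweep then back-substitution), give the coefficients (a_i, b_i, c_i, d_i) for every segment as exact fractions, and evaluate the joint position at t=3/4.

Δ: Δ0=1, Δ1=-8/3, Δ2=2/3
row 1: diag=12, rhs=-22; c'=1/4, d'=-11/6
row 2: denom=12−3·1/4=45/4; d'=(20−3·-11/6)/(45/4)=34/15
back: M2=34/15
back: M1=-11/6−1/4·34/15=-12/5
M: M0=0, M1=-12/5, M2=34/15, M3=0
seg 0: a=1, c=M0/2=0, d=(M1−M0)/(6·3)=-2/15, b=Δ0−h0·(2M0+M1)/6=11/5
seg 1: a=4, c=M1/2=-6/5, d=(M2−M1)/(6·3)=7/27, b=Δ1−h1·(2M1+M2)/6=-7/5
seg 2: a=-4, c=M2/2=17/15, d=(M3−M2)/(6·3)=-17/135, b=Δ2−h2·(2M2+M3)/6=-8/5
t_q=3/4 → seg 0, τ=3/4; S=1+11/5·τ+0·τ²+-2/15·τ³=83/32

  seg 0: a=1 b=11/5 c=0 d=-2/15
  seg 1: a=4 b=-7/5 c=-6/5 d=7/27
  seg 2: a=-4 b=-8/5 c=17/15 d=-17/135
S(3/4) = 83/32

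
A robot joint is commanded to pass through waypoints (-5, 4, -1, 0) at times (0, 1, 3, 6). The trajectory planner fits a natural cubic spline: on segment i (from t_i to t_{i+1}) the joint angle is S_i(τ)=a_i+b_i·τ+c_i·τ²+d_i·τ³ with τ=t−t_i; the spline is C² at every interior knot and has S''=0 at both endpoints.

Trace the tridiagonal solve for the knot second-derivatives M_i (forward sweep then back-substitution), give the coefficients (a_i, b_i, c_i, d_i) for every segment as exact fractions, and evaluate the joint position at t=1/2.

  seg 0: a=-5 b=937/84 c=0 d=-181/84
  seg 1: a=4 b=197/42 c=-181/28 d=241/168
  seg 2: a=-1 b=-83/21 c=15/7 d=-5/21
S(1/2) = 69/224

Δ: Δ0=9, Δ1=-5/2, Δ2=1/3
row 1: diag=6, rhs=-69; c'=1/3, d'=-23/2
row 2: denom=10−2·1/3=28/3; d'=(17−2·-23/2)/(28/3)=30/7
back: M2=30/7
back: M1=-23/2−1/3·30/7=-181/14
M: M0=0, M1=-181/14, M2=30/7, M3=0
seg 0: a=-5, c=M0/2=0, d=(M1−M0)/(6·1)=-181/84, b=Δ0−h0·(2M0+M1)/6=937/84
seg 1: a=4, c=M1/2=-181/28, d=(M2−M1)/(6·2)=241/168, b=Δ1−h1·(2M1+M2)/6=197/42
seg 2: a=-1, c=M2/2=15/7, d=(M3−M2)/(6·3)=-5/21, b=Δ2−h2·(2M2+M3)/6=-83/21
t_q=1/2 → seg 0, τ=1/2; S=-5+937/84·τ+0·τ²+-181/84·τ³=69/224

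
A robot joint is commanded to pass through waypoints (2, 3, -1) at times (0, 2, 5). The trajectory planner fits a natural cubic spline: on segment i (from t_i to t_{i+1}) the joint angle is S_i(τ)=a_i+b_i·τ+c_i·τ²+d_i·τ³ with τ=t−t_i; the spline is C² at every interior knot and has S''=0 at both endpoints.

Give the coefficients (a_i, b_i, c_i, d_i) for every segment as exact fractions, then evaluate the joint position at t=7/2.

  seg 0: a=2 b=13/15 c=0 d=-11/120
  seg 1: a=3 b=-7/30 c=-11/20 d=11/180
S(7/2) = 259/160

Δ: Δ0=1/2, Δ1=-4/3
row 1: diag=10, rhs=-11; c'=3/10, d'=-11/10
back: M1=-11/10
M: M0=0, M1=-11/10, M2=0
seg 0: a=2, c=M0/2=0, d=(M1−M0)/(6·2)=-11/120, b=Δ0−h0·(2M0+M1)/6=13/15
seg 1: a=3, c=M1/2=-11/20, d=(M2−M1)/(6·3)=11/180, b=Δ1−h1·(2M1+M2)/6=-7/30
t_q=7/2 → seg 1, τ=3/2; S=3+-7/30·τ+-11/20·τ²+11/180·τ³=259/160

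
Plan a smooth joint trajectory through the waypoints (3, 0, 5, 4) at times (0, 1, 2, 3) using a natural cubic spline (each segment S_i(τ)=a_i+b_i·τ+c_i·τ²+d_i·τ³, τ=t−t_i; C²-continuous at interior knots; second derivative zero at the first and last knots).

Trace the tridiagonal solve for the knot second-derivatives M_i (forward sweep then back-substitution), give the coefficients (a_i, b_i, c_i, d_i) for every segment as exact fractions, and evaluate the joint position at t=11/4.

  seg 0: a=3 b=-83/15 c=0 d=38/15
  seg 1: a=0 b=31/15 c=38/5 d=-14/3
  seg 2: a=5 b=49/15 c=-32/5 d=32/15
S(11/4) = 19/4

Δ: Δ0=-3, Δ1=5, Δ2=-1
row 1: diag=4, rhs=48; c'=1/4, d'=12
row 2: denom=4−1·1/4=15/4; d'=(-36−1·12)/(15/4)=-64/5
back: M2=-64/5
back: M1=12−1/4·-64/5=76/5
M: M0=0, M1=76/5, M2=-64/5, M3=0
seg 0: a=3, c=M0/2=0, d=(M1−M0)/(6·1)=38/15, b=Δ0−h0·(2M0+M1)/6=-83/15
seg 1: a=0, c=M1/2=38/5, d=(M2−M1)/(6·1)=-14/3, b=Δ1−h1·(2M1+M2)/6=31/15
seg 2: a=5, c=M2/2=-32/5, d=(M3−M2)/(6·1)=32/15, b=Δ2−h2·(2M2+M3)/6=49/15
t_q=11/4 → seg 2, τ=3/4; S=5+49/15·τ+-32/5·τ²+32/15·τ³=19/4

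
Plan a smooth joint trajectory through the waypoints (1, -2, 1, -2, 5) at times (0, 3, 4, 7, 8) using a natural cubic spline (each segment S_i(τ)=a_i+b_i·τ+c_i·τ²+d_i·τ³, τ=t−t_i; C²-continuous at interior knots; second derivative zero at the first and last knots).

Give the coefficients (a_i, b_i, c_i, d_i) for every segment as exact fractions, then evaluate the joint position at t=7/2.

Δ: Δ0=-1, Δ1=3, Δ2=-1, Δ3=7
row 1: diag=8, rhs=24; c'=1/8, d'=3
row 2: denom=8−1·1/8=63/8; d'=(-24−1·3)/(63/8)=-24/7
row 3: denom=8−3·8/21=48/7; d'=(48−3·-24/7)/(48/7)=17/2
back: M3=17/2
back: M2=-24/7−8/21·17/2=-20/3
back: M1=3−1/8·-20/3=23/6
M: M0=0, M1=23/6, M2=-20/3, M3=17/2, M4=0
seg 0: a=1, c=M0/2=0, d=(M1−M0)/(6·3)=23/108, b=Δ0−h0·(2M0+M1)/6=-35/12
seg 1: a=-2, c=M1/2=23/12, d=(M2−M1)/(6·1)=-7/4, b=Δ1−h1·(2M1+M2)/6=17/6
seg 2: a=1, c=M2/2=-10/3, d=(M3−M2)/(6·3)=91/108, b=Δ2−h2·(2M2+M3)/6=17/12
seg 3: a=-2, c=M3/2=17/4, d=(M4−M3)/(6·1)=-17/12, b=Δ3−h3·(2M3+M4)/6=25/6
t_q=7/2 → seg 1, τ=1/2; S=-2+17/6·τ+23/12·τ²+-7/4·τ³=-31/96

  seg 0: a=1 b=-35/12 c=0 d=23/108
  seg 1: a=-2 b=17/6 c=23/12 d=-7/4
  seg 2: a=1 b=17/12 c=-10/3 d=91/108
  seg 3: a=-2 b=25/6 c=17/4 d=-17/12
S(7/2) = -31/96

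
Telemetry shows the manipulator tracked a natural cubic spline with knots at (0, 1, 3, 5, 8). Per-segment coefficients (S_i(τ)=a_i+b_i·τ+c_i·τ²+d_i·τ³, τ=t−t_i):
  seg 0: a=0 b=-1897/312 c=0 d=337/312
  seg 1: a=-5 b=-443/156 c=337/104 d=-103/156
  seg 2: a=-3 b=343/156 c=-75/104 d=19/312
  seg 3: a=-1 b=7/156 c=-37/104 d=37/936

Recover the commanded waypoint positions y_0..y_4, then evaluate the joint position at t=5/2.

y_0 = S_0(0) = a_0 = 0
y_1 = S_1(0) = a_1 = -5
y_2 = S_2(0) = a_2 = -3
y_3 = S_3(0) = a_3 = -1
y_4 = S_3(3) = -3
t_q=5/2 is in segment 1 (τ=3/2); S_1(τ)=-873/208

y_0=0 y_1=-5 y_2=-3 y_3=-1 y_4=-3
S(5/2) = -873/208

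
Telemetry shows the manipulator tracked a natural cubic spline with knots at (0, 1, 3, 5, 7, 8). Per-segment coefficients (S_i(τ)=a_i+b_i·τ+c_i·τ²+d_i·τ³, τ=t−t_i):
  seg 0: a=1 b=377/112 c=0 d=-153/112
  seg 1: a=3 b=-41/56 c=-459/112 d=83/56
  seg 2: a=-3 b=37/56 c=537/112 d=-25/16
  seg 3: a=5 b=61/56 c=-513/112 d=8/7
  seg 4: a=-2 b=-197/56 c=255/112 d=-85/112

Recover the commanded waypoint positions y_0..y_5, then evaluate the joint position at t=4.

y_0 = S_0(0) = a_0 = 1
y_1 = S_1(0) = a_1 = 3
y_2 = S_2(0) = a_2 = -3
y_3 = S_3(0) = a_3 = 5
y_4 = S_4(0) = a_4 = -2
y_5 = S_4(1) = -4
t_q=4 is in segment 2 (τ=1); S_2(τ)=25/28

y_0=1 y_1=3 y_2=-3 y_3=5 y_4=-2 y_5=-4
S(4) = 25/28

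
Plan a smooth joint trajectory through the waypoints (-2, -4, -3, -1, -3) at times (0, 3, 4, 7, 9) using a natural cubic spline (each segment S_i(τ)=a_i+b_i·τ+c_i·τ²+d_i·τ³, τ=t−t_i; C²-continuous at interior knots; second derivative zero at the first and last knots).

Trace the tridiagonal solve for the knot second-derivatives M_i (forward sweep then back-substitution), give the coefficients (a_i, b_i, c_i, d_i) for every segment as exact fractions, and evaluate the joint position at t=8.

  seg 0: a=-2 b=-361/279 c=0 d=175/2511
  seg 1: a=-4 b=164/279 c=175/279 d=-20/93
  seg 2: a=-3 b=334/279 c=-5/279 d=-133/2511
  seg 3: a=-1 b=-95/279 c=-46/93 d=23/279
S(8) = -163/93

Δ: Δ0=-2/3, Δ1=1, Δ2=2/3, Δ3=-1
row 1: diag=8, rhs=10; c'=1/8, d'=5/4
row 2: denom=8−1·1/8=63/8; d'=(-2−1·5/4)/(63/8)=-26/63
row 3: denom=10−3·8/21=62/7; d'=(-10−3·-26/63)/(62/7)=-92/93
back: M3=-92/93
back: M2=-26/63−8/21·-92/93=-10/279
back: M1=5/4−1/8·-10/279=350/279
M: M0=0, M1=350/279, M2=-10/279, M3=-92/93, M4=0
seg 0: a=-2, c=M0/2=0, d=(M1−M0)/(6·3)=175/2511, b=Δ0−h0·(2M0+M1)/6=-361/279
seg 1: a=-4, c=M1/2=175/279, d=(M2−M1)/(6·1)=-20/93, b=Δ1−h1·(2M1+M2)/6=164/279
seg 2: a=-3, c=M2/2=-5/279, d=(M3−M2)/(6·3)=-133/2511, b=Δ2−h2·(2M2+M3)/6=334/279
seg 3: a=-1, c=M3/2=-46/93, d=(M4−M3)/(6·2)=23/279, b=Δ3−h3·(2M3+M4)/6=-95/279
t_q=8 → seg 3, τ=1; S=-1+-95/279·τ+-46/93·τ²+23/279·τ³=-163/93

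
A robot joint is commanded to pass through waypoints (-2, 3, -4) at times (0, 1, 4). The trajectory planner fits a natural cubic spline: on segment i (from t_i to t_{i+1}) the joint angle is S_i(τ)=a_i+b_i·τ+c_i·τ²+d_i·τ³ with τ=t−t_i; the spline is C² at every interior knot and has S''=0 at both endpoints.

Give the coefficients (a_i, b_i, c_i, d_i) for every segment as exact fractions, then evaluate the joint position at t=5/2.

Δ: Δ0=5, Δ1=-7/3
row 1: diag=8, rhs=-44; c'=3/8, d'=-11/2
back: M1=-11/2
M: M0=0, M1=-11/2, M2=0
seg 0: a=-2, c=M0/2=0, d=(M1−M0)/(6·1)=-11/12, b=Δ0−h0·(2M0+M1)/6=71/12
seg 1: a=3, c=M1/2=-11/4, d=(M2−M1)/(6·3)=11/36, b=Δ1−h1·(2M1+M2)/6=19/6
t_q=5/2 → seg 1, τ=3/2; S=3+19/6·τ+-11/4·τ²+11/36·τ³=83/32

  seg 0: a=-2 b=71/12 c=0 d=-11/12
  seg 1: a=3 b=19/6 c=-11/4 d=11/36
S(5/2) = 83/32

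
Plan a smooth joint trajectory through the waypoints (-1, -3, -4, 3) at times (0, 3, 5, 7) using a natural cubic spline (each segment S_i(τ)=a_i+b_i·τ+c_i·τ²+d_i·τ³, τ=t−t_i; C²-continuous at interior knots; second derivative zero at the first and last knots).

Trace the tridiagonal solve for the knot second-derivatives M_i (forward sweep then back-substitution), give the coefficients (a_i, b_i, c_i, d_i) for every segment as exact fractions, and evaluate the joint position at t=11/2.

  seg 0: a=-1 b=-23/57 c=0 d=-5/171
  seg 1: a=-3 b=-68/57 c=-5/19 d=139/456
  seg 2: a=-4 b=161/114 c=119/76 d=-119/456
S(11/2) = -3569/1216

Δ: Δ0=-2/3, Δ1=-1/2, Δ2=7/2
row 1: diag=10, rhs=1; c'=1/5, d'=1/10
row 2: denom=8−2·1/5=38/5; d'=(24−2·1/10)/(38/5)=119/38
back: M2=119/38
back: M1=1/10−1/5·119/38=-10/19
M: M0=0, M1=-10/19, M2=119/38, M3=0
seg 0: a=-1, c=M0/2=0, d=(M1−M0)/(6·3)=-5/171, b=Δ0−h0·(2M0+M1)/6=-23/57
seg 1: a=-3, c=M1/2=-5/19, d=(M2−M1)/(6·2)=139/456, b=Δ1−h1·(2M1+M2)/6=-68/57
seg 2: a=-4, c=M2/2=119/76, d=(M3−M2)/(6·2)=-119/456, b=Δ2−h2·(2M2+M3)/6=161/114
t_q=11/2 → seg 2, τ=1/2; S=-4+161/114·τ+119/76·τ²+-119/456·τ³=-3569/1216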